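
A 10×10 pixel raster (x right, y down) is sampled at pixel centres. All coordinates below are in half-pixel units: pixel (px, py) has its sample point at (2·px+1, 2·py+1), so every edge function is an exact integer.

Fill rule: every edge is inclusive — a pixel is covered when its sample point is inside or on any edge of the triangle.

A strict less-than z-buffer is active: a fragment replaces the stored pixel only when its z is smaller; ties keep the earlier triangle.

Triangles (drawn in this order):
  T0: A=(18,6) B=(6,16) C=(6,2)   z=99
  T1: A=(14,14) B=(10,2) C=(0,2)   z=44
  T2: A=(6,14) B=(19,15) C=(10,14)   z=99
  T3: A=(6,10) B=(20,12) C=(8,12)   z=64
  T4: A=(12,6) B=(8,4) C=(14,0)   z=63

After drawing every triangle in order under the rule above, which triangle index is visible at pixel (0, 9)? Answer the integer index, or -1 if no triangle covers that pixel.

T0:
  2·area = 168
  edge (18, 6)→(6, 16): d=(-12,10) inclusive
  edge (6, 16)→(6, 2): d=(0,-14) inclusive
  edge (6, 2)→(18, 6): d=(12,4) inclusive
    (1,0)@(3, 1): e=[210,-42,0] → .  [on edge]
    (3,1)@(7, 3): e=[146,14,8] → X
    (4,1)@(9, 3): e=[126,42,0] → X  [on edge]
    (5,1)@(11, 3): e=[106,70,-8] → .
    (3,2)@(7, 5): e=[122,14,32] → X
    (5,2)@(11, 5): e=[82,70,16] → X
    (6,2)@(13, 5): e=[62,98,8] → X
    (7,2)@(15, 5): e=[42,126,0] → X  [on edge]
    (8,2)@(17, 5): e=[22,154,-8] → .
    (3,3)@(7, 7): e=[98,14,56] → X
    (8,3)@(17, 7): e=[-2,154,16] → .
    (3,4)@(7, 9): e=[74,14,80] → X
  covered (22 px):
    . . . . . . . . . .
    . . . X X . . . . .
    . . . X X X X X . .
    . . . X X X X X . .
    . . . X X X X . . .
    . . . X X X . . . .
    . . . X X . . . . .
    . . . X . . . . . .
    . . . . . . . . . .
    . . . . . . . . . .
T1:
  2·area = 120  (B↔C swapped to make it positive)
  edge (14, 14)→(0, 2): d=(-14,-12) inclusive
  edge (0, 2)→(10, 2): d=(10,0) inclusive
  edge (10, 2)→(14, 14): d=(4,12) inclusive
    (1,1)@(3, 3): e=[22,10,88] → X
    (2,1)@(5, 3): e=[46,10,64] → X
    (3,1)@(7, 3): e=[70,10,40] → X
    (4,1)@(9, 3): e=[94,10,16] → X
    (5,1)@(11, 3): e=[118,10,-8] → .
    (1,2)@(3, 5): e=[-6,30,96] → .
    (2,2)@(5, 5): e=[18,30,72] → X
    (5,2)@(11, 5): e=[90,30,0] → X  [on edge]
    (6,2)@(13, 5): e=[114,30,-24] → .
    (2,3)@(5, 7): e=[-10,50,80] → .
    (3,3)@(7, 7): e=[14,50,56] → X
    (6,3)@(13, 7): e=[86,50,-16] → .
    (6,5)@(13, 11): e=[30,90,0] → X  [on edge]
    (7,8)@(15, 17): e=[-30,150,0] → .  [on edge]
  covered (16 px):
    . . . . . . . . . .
    . X X X X . . . . .
    . . X X X X . . . .
    . . . X X X . . . .
    . . . . X X . . . .
    . . . . . X X . . .
    . . . . . . X . . .
    . . . . . . . . . .
    . . . . . . . . . .
    . . . . . . . . . .
T2:
  2·area = 4  (B↔C swapped to make it positive)
  edge (6, 14)→(10, 14): d=(4,0) inclusive
  edge (10, 14)→(19, 15): d=(9,1) inclusive
  edge (19, 15)→(6, 14): d=(-13,-1) inclusive
    (0,6)@(1, 13): e=[-4,0,8] → .  [on edge]
    (9,7)@(19, 15): e=[4,0,0] → X  [on edge]
    (9,8)@(19, 17): e=[12,18,-26] → .
  covered (1 px):
    . . . . . . . . . .
    . . . . . . . . . .
    . . . . . . . . . .
    . . . . . . . . . .
    . . . . . . . . . .
    . . . . . . . . . .
    . . . . . . . . . .
    . . . . . . . . . X
    . . . . . . . . . .
    . . . . . . . . . .
T3:
  2·area = 24
  edge (6, 10)→(20, 12): d=(14,2) inclusive
  edge (20, 12)→(8, 12): d=(-12,0) inclusive
  edge (8, 12)→(6, 10): d=(-2,-2) inclusive
    (0,2)@(1, 5): e=[-60,84,0] → .  [on edge]
    (1,3)@(3, 7): e=[-36,60,0] → .  [on edge]
    (2,4)@(5, 9): e=[-12,36,0] → .  [on edge]
    (3,5)@(7, 11): e=[12,12,0] → X  [on edge]
    (4,5)@(9, 11): e=[8,12,4] → X
    (5,5)@(11, 11): e=[4,12,8] → X
    (6,5)@(13, 11): e=[0,12,12] → X  [on edge]
    (7,5)@(15, 11): e=[-4,12,16] → .
    (3,6)@(7, 13): e=[40,-12,-4] → .
    (4,6)@(9, 13): e=[36,-12,0] → .  [on edge]
    (5,6)@(11, 13): e=[32,-12,4] → .
    (6,6)@(13, 13): e=[28,-12,8] → .
    (5,7)@(11, 15): e=[60,-36,0] → .  [on edge]
    (6,8)@(13, 17): e=[84,-60,0] → .  [on edge]
    (7,9)@(15, 19): e=[108,-84,0] → .  [on edge]
  covered (4 px):
    . . . . . . . . . .
    . . . . . . . . . .
    . . . . . . . . . .
    . . . . . . . . . .
    . . . . . . . . . .
    . . . X X X X . . .
    . . . . . . . . . .
    . . . . . . . . . .
    . . . . . . . . . .
    . . . . . . . . . .
T4:
  2·area = 28
  edge (12, 6)→(8, 4): d=(-4,-2) inclusive
  edge (8, 4)→(14, 0): d=(6,-4) inclusive
  edge (14, 0)→(12, 6): d=(-2,6) inclusive
    (6,0)@(13, 1): e=[22,2,4] → X
    (7,0)@(15, 1): e=[26,10,-8] → .
    (5,1)@(11, 3): e=[10,6,12] → X
    (6,1)@(13, 3): e=[14,14,0] → X  [on edge]
    (7,1)@(15, 3): e=[18,22,-12] → .
    (5,2)@(11, 5): e=[2,18,8] → X
    (6,2)@(13, 5): e=[6,26,-4] → .
    (5,3)@(11, 7): e=[-6,30,4] → .
    (5,4)@(11, 9): e=[-14,42,0] → .  [on edge]
    (4,7)@(9, 15): e=[-42,70,0] → .  [on edge]
  covered (4 px):
    . . . . . . X . . .
    . . . . . X X . . .
    . . . . . X . . . .
    . . . . . . . . . .
    . . . . . . . . . .
    . . . . . . . . . .
    . . . . . . . . . .
    . . . . . . . . . .
    . . . . . . . . . .
    . . . . . . . . . .

Z-buffer (winner per pixel, '.' = empty):
  . . . . . . 4 . . .
  . 1 1 1 1 4 4 . . .
  . . 1 1 1 1 0 0 . .
  . . . 1 1 1 0 0 . .
  . . . 0 1 1 0 . . .
  . . . 3 3 1 1 . . .
  . . . 0 0 . 1 . . .
  . . . 0 . . . . . 2
  . . . . . . . . . .
  . . . . . . . . . .

Answer: -1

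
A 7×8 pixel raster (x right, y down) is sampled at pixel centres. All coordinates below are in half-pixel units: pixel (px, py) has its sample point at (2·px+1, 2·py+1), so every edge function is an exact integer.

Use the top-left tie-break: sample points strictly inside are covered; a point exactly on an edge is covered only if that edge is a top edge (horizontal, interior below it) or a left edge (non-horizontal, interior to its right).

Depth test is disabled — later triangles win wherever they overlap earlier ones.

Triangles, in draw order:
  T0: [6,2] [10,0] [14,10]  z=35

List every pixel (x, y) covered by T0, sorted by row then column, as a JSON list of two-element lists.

T0:
  2·area = 48
  edge (6, 2)→(10, 0): d=(4,-2) top-left  bias=+0
  edge (10, 0)→(14, 10): d=(4,10) right/bottom  bias=-1
  edge (14, 10)→(6, 2): d=(-8,-8) top-left  bias=+0
    (2,0)@(5, 1): e=[-6,54,0] → ·  [on edge]
    (4,0)@(9, 1): e=[2,14,32] → █
    (5,0)@(11, 1): e=[6,-6,48] → ·
    (3,1)@(7, 3): e=[6,42,0] → █  [on edge]
    (5,1)@(11, 3): e=[14,2,32] → █
    (6,1)@(13, 3): e=[18,-18,48] → ·
    (3,2)@(7, 5): e=[14,50,-16] → ·
    (4,2)@(9, 5): e=[18,30,0] → █  [on edge]
    (6,2)@(13, 5): e=[26,-10,32] → ·
    (4,3)@(9, 7): e=[26,38,-16] → ·
    (5,3)@(11, 7): e=[30,18,0] → █  [on edge]
    (6,3)@(13, 7): e=[34,-2,16] → ·
    (6,4)@(13, 9): e=[42,6,0] → █  [on edge]
  covered (8 px):
    · · · · █ · ·
    · · · █ █ █ ·
    · · · · █ █ ·
    · · · · · █ ·
    · · · · · · █
    · · · · · · ·
    · · · · · · ·
    · · · · · · ·

Final: [[4,0],[3,1],[4,1],[5,1],[4,2],[5,2],[5,3],[6,4]]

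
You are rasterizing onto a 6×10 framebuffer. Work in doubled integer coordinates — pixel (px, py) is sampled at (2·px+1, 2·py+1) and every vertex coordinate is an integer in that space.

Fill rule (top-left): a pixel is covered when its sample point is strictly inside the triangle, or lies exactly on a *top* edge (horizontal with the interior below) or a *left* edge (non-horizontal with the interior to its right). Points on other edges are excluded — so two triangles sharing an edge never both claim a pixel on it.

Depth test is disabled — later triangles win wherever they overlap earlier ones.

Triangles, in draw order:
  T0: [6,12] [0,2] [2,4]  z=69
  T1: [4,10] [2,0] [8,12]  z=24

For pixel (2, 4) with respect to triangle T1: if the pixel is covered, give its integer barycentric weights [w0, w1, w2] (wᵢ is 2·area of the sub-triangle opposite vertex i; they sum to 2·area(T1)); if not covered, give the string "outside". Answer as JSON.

T0:
  2·area = 8
  edge (6, 12)→(0, 2): d=(-6,-10) top-left  bias=+0
  edge (0, 2)→(2, 4): d=(2,2) right/bottom  bias=-1
  edge (2, 4)→(6, 12): d=(4,8) right/bottom  bias=-1
    (0,1)@(1, 3): e=[4,0,4] → .  [on edge]
    (1,2)@(3, 5): e=[12,0,-4] → .  [on edge]
    (1,3)@(3, 7): e=[0,4,4] → X  [on edge]
    (2,3)@(5, 7): e=[20,0,-12] → .  [on edge]
    (1,4)@(3, 9): e=[-12,8,12] → .
    (3,4)@(7, 9): e=[28,0,-20] → .  [on edge]
    (4,5)@(9, 11): e=[36,0,-28] → .  [on edge]
    (5,6)@(11, 13): e=[44,0,-36] → .  [on edge]
    (4,8)@(9, 17): e=[0,12,-4] → .  [on edge]
  covered (1 px):
    . . . . . .
    . . . . . .
    . . . . . .
    . X . . . .
    . . . . . .
    . . . . . .
    . . . . . .
    . . . . . .
    . . . . . .
    . . . . . .
T1:
  2·area = 36
  edge (4, 10)→(2, 0): d=(-2,-10) top-left  bias=+0
  edge (2, 0)→(8, 12): d=(6,12) right/bottom  bias=-1
  edge (8, 12)→(4, 10): d=(-4,-2) top-left  bias=+0
    (1,1)@(3, 3): e=[4,6,26] → X
    (2,1)@(5, 3): e=[24,-18,30] → .
    (1,2)@(3, 5): e=[0,18,18] → X  [on edge]
    (2,2)@(5, 5): e=[20,-6,22] → .
    (1,3)@(3, 7): e=[-4,30,10] → .
    (2,3)@(5, 7): e=[16,6,14] → X
    (3,3)@(7, 7): e=[36,-18,18] → .
    (2,4)@(5, 9): e=[12,18,6] → X
    (3,4)@(7, 9): e=[32,-6,10] → .
    (2,5)@(5, 11): e=[8,30,-2] → .
    (3,5)@(7, 11): e=[28,6,2] → X
    (4,5)@(9, 11): e=[48,-18,6] → .
    (2,7)@(5, 15): e=[0,54,-18] → .  [on edge]
  covered (5 px):
    . . . . . .
    . X . . . .
    . X . . . .
    . . X . . .
    . . X . . .
    . . . X . .
    . . . . . .
    . . . . . .
    . . . . . .
    . . . . . .

Final: [18,6,12]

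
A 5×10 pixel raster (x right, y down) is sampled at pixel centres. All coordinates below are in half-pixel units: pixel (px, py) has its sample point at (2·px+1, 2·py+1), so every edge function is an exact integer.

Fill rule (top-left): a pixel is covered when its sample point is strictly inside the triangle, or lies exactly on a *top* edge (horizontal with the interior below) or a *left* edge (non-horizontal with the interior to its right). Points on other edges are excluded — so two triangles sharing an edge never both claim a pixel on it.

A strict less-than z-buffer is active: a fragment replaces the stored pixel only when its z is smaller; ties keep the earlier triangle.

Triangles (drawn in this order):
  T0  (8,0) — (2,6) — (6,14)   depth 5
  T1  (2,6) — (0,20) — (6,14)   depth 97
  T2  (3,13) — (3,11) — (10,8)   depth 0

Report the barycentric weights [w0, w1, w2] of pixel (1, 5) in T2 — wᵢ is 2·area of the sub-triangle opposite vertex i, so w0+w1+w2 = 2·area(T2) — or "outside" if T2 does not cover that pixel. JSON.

T0:
  2·area = 72  (B↔C swapped to make it positive)
  edge (8, 0)→(6, 14): d=(-2,14) right/bottom  bias=-1
  edge (6, 14)→(2, 6): d=(-4,-8) top-left  bias=+0
  edge (2, 6)→(8, 0): d=(6,-6) top-left  bias=+0
    (3,0)@(7, 1): e=[12,60,0] → #  [on edge]
    (4,0)@(9, 1): e=[-16,76,12] → ·
    (2,1)@(5, 3): e=[36,36,0] → #  [on edge]
    (4,1)@(9, 3): e=[-20,68,24] → ·
    (1,2)@(3, 5): e=[60,12,0] → #  [on edge]
    (4,2)@(9, 5): e=[-24,60,36] → ·
    (0,3)@(1, 7): e=[84,-12,0] → ·  [on edge]
    (1,3)@(3, 7): e=[56,4,12] → #
    (3,3)@(7, 7): e=[0,36,36] → ·  [on edge]
    (1,4)@(3, 9): e=[52,-4,24] → ·
    (2,4)@(5, 9): e=[24,12,36] → #
    (3,4)@(7, 9): e=[-4,28,48] → ·
  covered (10 px):
    · · · # ·
    · · # # ·
    · # # # ·
    · # # · ·
    · · # · ·
    · · # · ·
    · · · · ·
    · · · · ·
    · · · · ·
    · · · · ·
T1:
  2·area = 72  (B↔C swapped to make it positive)
  edge (2, 6)→(6, 14): d=(4,8) right/bottom  bias=-1
  edge (6, 14)→(0, 20): d=(-6,6) right/bottom  bias=-1
  edge (0, 20)→(2, 6): d=(2,-14) top-left  bias=+0
    (1,4)@(3, 9): e=[4,48,20] → #
    (2,4)@(5, 9): e=[-12,36,48] → ·
    (1,5)@(3, 11): e=[12,36,24] → #
    (2,5)@(5, 11): e=[-4,24,52] → ·
    (4,5)@(9, 11): e=[-36,0,108] → ·  [on edge]
    (0,6)@(1, 13): e=[36,36,0] → #  [on edge]
    (2,6)@(5, 13): e=[4,12,56] → #
    (3,6)@(7, 13): e=[-12,0,84] → ·  [on edge]
    (0,7)@(1, 15): e=[44,24,4] → #
    (2,7)@(5, 15): e=[12,0,60] → ·  [on edge]
    (0,8)@(1, 17): e=[52,12,8] → #
    (1,8)@(3, 17): e=[36,0,36] → ·  [on edge]
    (0,9)@(1, 19): e=[60,0,12] → ·  [on edge]
  covered (8 px):
    · · · · ·
    · · · · ·
    · · · · ·
    · · · · ·
    · # · · ·
    · # · · ·
    # # # · ·
    # # · · ·
    # · · · ·
    · · · · ·
T2:
  2·area = 14
  edge (3, 13)→(3, 11): d=(0,-2) top-left  bias=+0
  edge (3, 11)→(10, 8): d=(7,-3) top-left  bias=+0
  edge (10, 8)→(3, 13): d=(-7,5) right/bottom  bias=-1
    (1,0)@(3, 1): e=[0,-70,84] → ·  [on edge]
    (1,1)@(3, 3): e=[0,-56,70] → ·  [on edge]
    (1,2)@(3, 5): e=[0,-42,56] → ·  [on edge]
    (1,3)@(3, 7): e=[0,-28,42] → ·  [on edge]
    (1,4)@(3, 9): e=[0,-14,28] → ·  [on edge]
    (1,5)@(3, 11): e=[0,0,14] → #  [on edge]
    (2,5)@(5, 11): e=[4,6,4] → #
    (3,5)@(7, 11): e=[8,12,-6] → ·
    (1,6)@(3, 13): e=[0,14,0] → ·  [on edge]
    (2,6)@(5, 13): e=[4,20,-10] → ·
    (1,7)@(3, 15): e=[0,28,-14] → ·  [on edge]
    (1,8)@(3, 17): e=[0,42,-28] → ·  [on edge]
    (1,9)@(3, 19): e=[0,56,-42] → ·  [on edge]
  covered (2 px):
    · · · · ·
    · · · · ·
    · · · · ·
    · · · · ·
    · · · · ·
    · # # · ·
    · · · · ·
    · · · · ·
    · · · · ·
    · · · · ·

Answer: [0,14,0]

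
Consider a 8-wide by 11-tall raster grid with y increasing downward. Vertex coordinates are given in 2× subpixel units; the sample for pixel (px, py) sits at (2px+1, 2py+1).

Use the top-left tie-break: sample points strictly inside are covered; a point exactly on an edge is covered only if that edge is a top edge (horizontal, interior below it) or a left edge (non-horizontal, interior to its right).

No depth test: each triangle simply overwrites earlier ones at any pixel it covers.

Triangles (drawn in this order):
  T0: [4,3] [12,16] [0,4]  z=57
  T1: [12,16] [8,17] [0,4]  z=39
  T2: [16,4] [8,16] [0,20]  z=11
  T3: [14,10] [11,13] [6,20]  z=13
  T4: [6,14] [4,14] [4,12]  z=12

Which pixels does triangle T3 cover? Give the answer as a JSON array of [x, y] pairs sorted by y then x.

T0:
  2·area = 60
  edge (4, 3)→(12, 16): d=(8,13) right/bottom  bias=-1
  edge (12, 16)→(0, 4): d=(-12,-12) top-left  bias=+0
  edge (0, 4)→(4, 3): d=(4,-1) top-left  bias=+0
    (0,2)@(1, 5): e=[55,0,5] → #  [on edge]
    (1,2)@(3, 5): e=[29,24,7] → #
    (2,2)@(5, 5): e=[3,48,9] → #
    (3,2)@(7, 5): e=[-23,72,11] → ·
    (0,3)@(1, 7): e=[71,-24,13] → ·
    (1,3)@(3, 7): e=[45,0,15] → #  [on edge]
    (3,3)@(7, 7): e=[-7,48,19] → ·
    (1,4)@(3, 9): e=[61,-24,23] → ·
    (2,4)@(5, 9): e=[35,0,25] → #  [on edge]
    (3,4)@(7, 9): e=[9,24,27] → #
    (4,4)@(9, 9): e=[-17,48,29] → ·
    (2,5)@(5, 11): e=[51,-24,33] → ·
    (3,5)@(7, 11): e=[25,0,35] → #  [on edge]
    (4,6)@(9, 13): e=[15,0,45] → #  [on edge]
    (5,7)@(11, 15): e=[5,0,55] → #  [on edge]
    (6,8)@(13, 17): e=[-5,0,65] → ·  [on edge]
    (7,9)@(15, 19): e=[-15,0,75] → ·  [on edge]
  covered (10 px):
    · · · · · · · ·
    · · · · · · · ·
    # # # · · · · ·
    · # # · · · · ·
    · · # # · · · ·
    · · · # · · · ·
    · · · · # · · ·
    · · · · · # · ·
    · · · · · · · ·
    · · · · · · · ·
    · · · · · · · ·
T1:
  2·area = 60
  edge (12, 16)→(8, 17): d=(-4,1) right/bottom  bias=-1
  edge (8, 17)→(0, 4): d=(-8,-13) top-left  bias=+0
  edge (0, 4)→(12, 16): d=(12,12) right/bottom  bias=-1
    (0,2)@(1, 5): e=[55,5,0] → ·  [on edge]
    (1,3)@(3, 7): e=[45,15,0] → ·  [on edge]
    (2,4)@(5, 9): e=[35,25,0] → ·  [on edge]
    (2,5)@(5, 11): e=[27,9,24] → #
    (3,5)@(7, 11): e=[25,35,0] → ·  [on edge]
    (2,6)@(5, 13): e=[19,-7,48] → ·
    (3,6)@(7, 13): e=[17,19,24] → #
    (4,6)@(9, 13): e=[15,45,0] → ·  [on edge]
    (3,7)@(7, 15): e=[9,3,48] → #
    (4,7)@(9, 15): e=[7,29,24] → #
    (5,7)@(11, 15): e=[5,55,0] → ·  [on edge]
    (3,8)@(7, 17): e=[1,-13,72] → ·
    (6,8)@(13, 17): e=[-5,65,0] → ·  [on edge]
    (7,9)@(15, 19): e=[-15,75,0] → ·  [on edge]
  covered (4 px):
    · · · · · · · ·
    · · · · · · · ·
    · · · · · · · ·
    · · · · · · · ·
    · · · · · · · ·
    · · # · · · · ·
    · · · # · · · ·
    · · · # # · · ·
    · · · · · · · ·
    · · · · · · · ·
    · · · · · · · ·
T2:
  2·area = 64
  edge (16, 4)→(8, 16): d=(-8,12) right/bottom  bias=-1
  edge (8, 16)→(0, 20): d=(-8,4) right/bottom  bias=-1
  edge (0, 20)→(16, 4): d=(16,-16) top-left  bias=+0
    (7,2)@(15, 5): e=[4,60,0] → #  [on edge]
    (6,3)@(13, 7): e=[12,52,0] → #  [on edge]
    (7,3)@(15, 7): e=[-12,44,32] → ·
    (5,4)@(11, 9): e=[20,44,0] → #  [on edge]
    (6,4)@(13, 9): e=[-4,36,32] → ·
    (4,5)@(9, 11): e=[28,36,0] → #  [on edge]
    (6,5)@(13, 11): e=[-20,20,64] → ·
    (3,6)@(7, 13): e=[36,28,0] → #  [on edge]
    (5,6)@(11, 13): e=[-12,12,64] → ·
    (2,7)@(5, 15): e=[44,20,0] → #  [on edge]
    (4,7)@(9, 15): e=[-4,4,64] → ·
    (1,8)@(3, 17): e=[52,12,0] → #  [on edge]
    (0,9)@(1, 19): e=[60,4,0] → #  [on edge]
  covered (12 px):
    · · · · · · · ·
    · · · · · · · ·
    · · · · · · · #
    · · · · · · # ·
    · · · · · # · ·
    · · · · # # · ·
    · · · # # · · ·
    · · # # · · · ·
    · # # · · · · ·
    # · · · · · · ·
    · · · · · · · ·
T3:
  2·area = 6  (B↔C swapped to make it positive)
  edge (14, 10)→(6, 20): d=(-8,10) right/bottom  bias=-1
  edge (6, 20)→(11, 13): d=(5,-7) top-left  bias=+0
  edge (11, 13)→(14, 10): d=(3,-3) top-left  bias=+0
    (7,4)@(15, 9): e=[-2,8,0] → ·  [on edge]
    (6,5)@(13, 11): e=[2,4,0] → #  [on edge]
    (7,5)@(15, 11): e=[-18,18,6] → ·
    (5,6)@(11, 13): e=[6,0,0] → #  [on edge]
    (6,6)@(13, 13): e=[-14,14,6] → ·
    (4,7)@(9, 15): e=[10,-4,0] → ·  [on edge]
    (5,7)@(11, 15): e=[-10,10,6] → ·
    (3,8)@(7, 17): e=[14,-8,0] → ·  [on edge]
    (2,9)@(5, 19): e=[18,-12,0] → ·  [on edge]
    (1,10)@(3, 21): e=[22,-16,0] → ·  [on edge]
  covered (2 px):
    · · · · · · · ·
    · · · · · · · ·
    · · · · · · · ·
    · · · · · · · ·
    · · · · · · · ·
    · · · · · · # ·
    · · · · · # · ·
    · · · · · · · ·
    · · · · · · · ·
    · · · · · · · ·
    · · · · · · · ·
T4:
  2·area = 4
  edge (6, 14)→(4, 14): d=(-2,0) right/bottom  bias=-1
  edge (4, 14)→(4, 12): d=(0,-2) top-left  bias=+0
  edge (4, 12)→(6, 14): d=(2,2) right/bottom  bias=-1
    (0,4)@(1, 9): e=[10,-6,0] → ·  [on edge]
    (1,5)@(3, 11): e=[6,-2,0] → ·  [on edge]
    (2,6)@(5, 13): e=[2,2,0] → ·  [on edge]
    (3,7)@(7, 15): e=[-2,6,0] → ·  [on edge]
    (4,8)@(9, 17): e=[-6,10,0] → ·  [on edge]
    (5,9)@(11, 19): e=[-10,14,0] → ·  [on edge]
    (6,10)@(13, 21): e=[-14,18,0] → ·  [on edge]
  covered (0 px):
    · · · · · · · ·
    · · · · · · · ·
    · · · · · · · ·
    · · · · · · · ·
    · · · · · · · ·
    · · · · · · · ·
    · · · · · · · ·
    · · · · · · · ·
    · · · · · · · ·
    · · · · · · · ·
    · · · · · · · ·

Result: [[6,5],[5,6]]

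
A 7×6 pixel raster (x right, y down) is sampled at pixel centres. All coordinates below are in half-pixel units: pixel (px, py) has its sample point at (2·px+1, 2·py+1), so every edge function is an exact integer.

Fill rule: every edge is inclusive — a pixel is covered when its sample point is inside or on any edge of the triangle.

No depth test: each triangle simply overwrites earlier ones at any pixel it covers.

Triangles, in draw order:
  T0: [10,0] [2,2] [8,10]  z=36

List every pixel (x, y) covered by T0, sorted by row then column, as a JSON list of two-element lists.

T0:
  2·area = 76  (B↔C swapped to make it positive)
  edge (10, 0)→(8, 10): d=(-2,10) inclusive
  edge (8, 10)→(2, 2): d=(-6,-8) inclusive
  edge (2, 2)→(10, 0): d=(8,-2) inclusive
    (3,0)@(7, 1): e=[28,46,2] → #
    (4,0)@(9, 1): e=[8,62,6] → #
    (5,0)@(11, 1): e=[-12,78,10] → ·
    (1,1)@(3, 3): e=[64,2,10] → #
    (2,1)@(5, 3): e=[44,18,14] → #
    (5,1)@(11, 3): e=[-16,66,26] → ·
    (1,2)@(3, 5): e=[60,-10,26] → ·
    (2,2)@(5, 5): e=[40,6,30] → #
    (4,2)@(9, 5): e=[0,38,38] → #  [on edge]
    (5,2)@(11, 5): e=[-20,54,42] → ·
    (2,3)@(5, 7): e=[36,-6,46] → ·
    (3,3)@(7, 7): e=[16,10,50] → #
  covered (10 px):
    · · · # # · ·
    · # # # # · ·
    · · # # # · ·
    · · · # · · ·
    · · · · · · ·
    · · · · · · ·

Result: [[3,0],[4,0],[1,1],[2,1],[3,1],[4,1],[2,2],[3,2],[4,2],[3,3]]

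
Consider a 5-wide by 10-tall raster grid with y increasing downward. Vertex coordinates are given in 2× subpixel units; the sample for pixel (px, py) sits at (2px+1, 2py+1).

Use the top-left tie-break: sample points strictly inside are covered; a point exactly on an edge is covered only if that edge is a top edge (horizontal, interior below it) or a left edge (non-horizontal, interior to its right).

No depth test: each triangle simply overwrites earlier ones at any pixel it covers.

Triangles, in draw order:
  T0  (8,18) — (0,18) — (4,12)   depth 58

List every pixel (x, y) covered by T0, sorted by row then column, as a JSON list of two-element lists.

T0:
  2·area = 48
  edge (8, 18)→(0, 18): d=(-8,0) right/bottom  bias=-1
  edge (0, 18)→(4, 12): d=(4,-6) top-left  bias=+0
  edge (4, 12)→(8, 18): d=(4,6) right/bottom  bias=-1
    (1,7)@(3, 15): e=[24,6,18] → █
    (2,7)@(5, 15): e=[24,18,6] → █
    (3,7)@(7, 15): e=[24,30,-6] → ·
    (0,8)@(1, 17): e=[8,2,38] → █
    (3,8)@(7, 17): e=[8,38,2] → █
    (4,8)@(9, 17): e=[8,50,-10] → ·
    (0,9)@(1, 19): e=[-8,10,46] → ·
    (1,9)@(3, 19): e=[-8,22,34] → ·
    (2,9)@(5, 19): e=[-8,34,22] → ·
    (3,9)@(7, 19): e=[-8,46,10] → ·
  covered (6 px):
    · · · · ·
    · · · · ·
    · · · · ·
    · · · · ·
    · · · · ·
    · · · · ·
    · · · · ·
    · █ █ · ·
    █ █ █ █ ·
    · · · · ·

Answer: [[1,7],[2,7],[0,8],[1,8],[2,8],[3,8]]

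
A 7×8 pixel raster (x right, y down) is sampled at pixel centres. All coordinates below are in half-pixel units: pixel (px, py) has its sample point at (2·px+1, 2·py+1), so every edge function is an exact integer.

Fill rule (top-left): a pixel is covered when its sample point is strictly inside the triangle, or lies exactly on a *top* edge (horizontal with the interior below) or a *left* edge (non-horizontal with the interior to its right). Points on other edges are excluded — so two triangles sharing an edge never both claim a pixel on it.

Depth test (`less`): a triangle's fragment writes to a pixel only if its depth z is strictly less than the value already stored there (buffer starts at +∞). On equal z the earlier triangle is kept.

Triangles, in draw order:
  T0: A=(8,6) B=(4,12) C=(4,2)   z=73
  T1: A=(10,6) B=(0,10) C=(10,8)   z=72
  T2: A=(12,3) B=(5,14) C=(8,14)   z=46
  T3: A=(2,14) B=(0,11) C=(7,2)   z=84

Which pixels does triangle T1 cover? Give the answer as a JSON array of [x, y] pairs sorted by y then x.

T0:
  2·area = 40
  edge (8, 6)→(4, 12): d=(-4,6) right/bottom  bias=-1
  edge (4, 12)→(4, 2): d=(0,-10) top-left  bias=+0
  edge (4, 2)→(8, 6): d=(4,4) right/bottom  bias=-1
    (1,0)@(3, 1): e=[50,-10,0] → .  [on edge]
    (2,1)@(5, 3): e=[30,10,0] → .  [on edge]
    (2,2)@(5, 5): e=[22,10,8] → X
    (3,2)@(7, 5): e=[10,30,0] → .  [on edge]
    (2,3)@(5, 7): e=[14,10,16] → X
    (3,3)@(7, 7): e=[2,30,8] → X
    (4,3)@(9, 7): e=[-10,50,0] → .  [on edge]
    (2,4)@(5, 9): e=[6,10,24] → X
    (3,4)@(7, 9): e=[-6,30,16] → .
    (5,4)@(11, 9): e=[-30,70,0] → .  [on edge]
    (2,5)@(5, 11): e=[-2,10,32] → .
    (6,5)@(13, 11): e=[-50,90,0] → .  [on edge]
  covered (4 px):
    . . . . . . .
    . . . . . . .
    . . X . . . .
    . . X X . . .
    . . X . . . .
    . . . . . . .
    . . . . . . .
    . . . . . . .
T1:
  2·area = 20  (B↔C swapped to make it positive)
  edge (10, 6)→(10, 8): d=(0,2) right/bottom  bias=-1
  edge (10, 8)→(0, 10): d=(-10,2) right/bottom  bias=-1
  edge (0, 10)→(10, 6): d=(10,-4) top-left  bias=+0
    (4,3)@(9, 7): e=[2,12,6] → X
    (5,3)@(11, 7): e=[-2,8,14] → .
    (1,4)@(3, 9): e=[14,4,2] → X
    (2,4)@(5, 9): e=[10,0,10] → .  [on edge]
    (4,4)@(9, 9): e=[2,-8,26] → .
    (1,5)@(3, 11): e=[14,-16,22] → .
  covered (2 px):
    . . . . . . .
    . . . . . . .
    . . . . . . .
    . . . . X . .
    . X . . . . .
    . . . . . . .
    . . . . . . .
    . . . . . . .
T2:
  2·area = 33  (B↔C swapped to make it positive)
  edge (12, 3)→(8, 14): d=(-4,11) right/bottom  bias=-1
  edge (8, 14)→(5, 14): d=(-3,0) right/bottom  bias=-1
  edge (5, 14)→(12, 3): d=(7,-11) top-left  bias=+0
    (5,2)@(11, 5): e=[3,27,3] → X
    (6,2)@(13, 5): e=[-19,27,25] → .
    (5,3)@(11, 7): e=[-5,21,17] → .
    (4,4)@(9, 9): e=[9,15,9] → X
    (5,4)@(11, 9): e=[-13,15,31] → .
    (3,5)@(7, 11): e=[23,9,1] → X
    (5,5)@(11, 11): e=[-21,9,45] → .
    (3,6)@(7, 13): e=[15,3,15] → X
    (4,6)@(9, 13): e=[-7,3,37] → .
    (3,7)@(7, 15): e=[7,-3,29] → .
  covered (5 px):
    . . . . . . .
    . . . . . . .
    . . . . . X .
    . . . . . . .
    . . . . X . .
    . . . X X . .
    . . . X . . .
    . . . . . . .
T3:
  2·area = 39
  edge (2, 14)→(0, 11): d=(-2,-3) top-left  bias=+0
  edge (0, 11)→(7, 2): d=(7,-9) top-left  bias=+0
  edge (7, 2)→(2, 14): d=(-5,12) right/bottom  bias=-1
    (2,2)@(5, 5): e=[27,3,9] → X
    (3,2)@(7, 5): e=[33,21,-15] → .
    (2,3)@(5, 7): e=[23,17,-1] → .
    (1,4)@(3, 9): e=[13,13,13] → X
    (2,4)@(5, 9): e=[19,31,-11] → .
    (0,5)@(1, 11): e=[3,9,27] → X
    (2,5)@(5, 11): e=[15,45,-21] → .
    (0,6)@(1, 13): e=[-1,23,17] → .
    (1,6)@(3, 13): e=[5,41,-7] → .
  covered (4 px):
    . . . . . . .
    . . . . . . .
    . . X . . . .
    . . . . . . .
    . X . . . . .
    X X . . . . .
    . . . . . . .
    . . . . . . .

Result: [[4,3],[1,4]]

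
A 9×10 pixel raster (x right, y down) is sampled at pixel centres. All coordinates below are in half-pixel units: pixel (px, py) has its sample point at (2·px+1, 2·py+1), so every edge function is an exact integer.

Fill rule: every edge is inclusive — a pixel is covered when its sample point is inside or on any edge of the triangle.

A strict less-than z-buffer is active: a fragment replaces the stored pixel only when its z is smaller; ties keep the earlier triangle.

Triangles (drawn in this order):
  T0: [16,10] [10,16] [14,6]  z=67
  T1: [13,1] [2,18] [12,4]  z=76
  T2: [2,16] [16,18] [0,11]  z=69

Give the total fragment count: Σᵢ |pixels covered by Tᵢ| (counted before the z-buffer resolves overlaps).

T0:
  2·area = 36
  edge (16, 10)→(10, 16): d=(-6,6) inclusive
  edge (10, 16)→(14, 6): d=(4,-10) inclusive
  edge (14, 6)→(16, 10): d=(2,4) inclusive
    (6,4)@(13, 9): e=[24,2,10] → #
    (7,4)@(15, 9): e=[12,22,2] → #
    (8,4)@(17, 9): e=[0,42,-6] → ·  [on edge]
    (6,5)@(13, 11): e=[12,10,14] → #
    (7,5)@(15, 11): e=[0,30,6] → #  [on edge]
    (8,5)@(17, 11): e=[-12,50,-2] → ·
    (6,6)@(13, 13): e=[0,18,18] → #  [on edge]
    (7,6)@(15, 13): e=[-12,38,10] → ·
    (5,7)@(11, 15): e=[0,6,30] → #  [on edge]
    (6,7)@(13, 15): e=[-12,26,22] → ·
    (4,8)@(9, 17): e=[0,-6,42] → ·  [on edge]
    (5,8)@(11, 17): e=[-12,14,34] → ·
    (3,9)@(7, 19): e=[0,-18,54] → ·  [on edge]
  covered (6 px):
    · · · · · · · · ·
    · · · · · · · · ·
    · · · · · · · · ·
    · · · · · · · · ·
    · · · · · · # # ·
    · · · · · · # # ·
    · · · · · · # · ·
    · · · · · # · · ·
    · · · · · · · · ·
    · · · · · · · · ·
T1:
  2·area = 16  (B↔C swapped to make it positive)
  edge (13, 1)→(12, 4): d=(-1,3) inclusive
  edge (12, 4)→(2, 18): d=(-10,14) inclusive
  edge (2, 18)→(13, 1): d=(11,-17) inclusive
    (6,0)@(13, 1): e=[0,16,0] → #  [on edge]
    (7,0)@(15, 1): e=[-6,-12,34] → ·
    (6,1)@(13, 3): e=[-2,-4,22] → ·
    (5,2)@(11, 5): e=[2,4,10] → #
    (6,2)@(13, 5): e=[-4,-24,44] → ·
    (5,3)@(11, 7): e=[0,-16,32] → ·  [on edge]
    (3,5)@(7, 11): e=[8,0,8] → #  [on edge]
    (4,5)@(9, 11): e=[2,-28,42] → ·
    (3,6)@(7, 13): e=[6,-20,30] → ·
    (4,6)@(9, 13): e=[0,-48,64] → ·  [on edge]
    (3,9)@(7, 19): e=[0,-80,96] → ·  [on edge]
  covered (3 px):
    · · · · · · # · ·
    · · · · · · · · ·
    · · · · · # · · ·
    · · · · · · · · ·
    · · · · · · · · ·
    · · · # · · · · ·
    · · · · · · · · ·
    · · · · · · · · ·
    · · · · · · · · ·
    · · · · · · · · ·
T2:
  2·area = 66  (B↔C swapped to make it positive)
  edge (2, 16)→(0, 11): d=(-2,-5) inclusive
  edge (0, 11)→(16, 18): d=(16,7) inclusive
  edge (16, 18)→(2, 16): d=(-14,-2) inclusive
    (0,6)@(1, 13): e=[1,25,40] → #
    (1,6)@(3, 13): e=[11,11,44] → #
    (2,6)@(5, 13): e=[21,-3,48] → ·
    (0,7)@(1, 15): e=[-3,57,12] → ·
    (1,7)@(3, 15): e=[7,43,16] → #
    (2,7)@(5, 15): e=[17,29,20] → #
    (3,7)@(7, 15): e=[27,15,24] → #
    (4,7)@(9, 15): e=[37,1,28] → #
    (5,7)@(11, 15): e=[47,-13,32] → ·
    (1,8)@(3, 17): e=[3,75,-12] → ·
    (2,8)@(5, 17): e=[13,61,-8] → ·
    (3,8)@(7, 17): e=[23,47,-4] → ·
    (4,8)@(9, 17): e=[33,33,0] → #  [on edge]
  covered (9 px):
    · · · · · · · · ·
    · · · · · · · · ·
    · · · · · · · · ·
    · · · · · · · · ·
    · · · · · · · · ·
    · · · · · · · · ·
    # # · · · · · · ·
    · # # # # · · · ·
    · · · · # # # · ·
    · · · · · · · · ·

Answer: 18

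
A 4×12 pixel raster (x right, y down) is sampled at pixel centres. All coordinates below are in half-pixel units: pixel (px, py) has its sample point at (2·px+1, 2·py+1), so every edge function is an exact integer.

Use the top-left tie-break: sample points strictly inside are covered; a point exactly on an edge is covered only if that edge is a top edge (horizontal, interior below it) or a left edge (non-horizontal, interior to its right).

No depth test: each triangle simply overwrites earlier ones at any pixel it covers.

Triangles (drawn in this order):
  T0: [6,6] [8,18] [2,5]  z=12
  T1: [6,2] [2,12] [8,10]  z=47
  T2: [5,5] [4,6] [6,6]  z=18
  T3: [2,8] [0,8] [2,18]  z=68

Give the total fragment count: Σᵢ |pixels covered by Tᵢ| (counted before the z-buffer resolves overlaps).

T0:
  2·area = 46
  edge (6, 6)→(8, 18): d=(2,12) right/bottom  bias=-1
  edge (8, 18)→(2, 5): d=(-6,-13) top-left  bias=+0
  edge (2, 5)→(6, 6): d=(4,1) right/bottom  bias=-1
    (1,3)@(3, 7): e=[38,1,7] → X
    (2,3)@(5, 7): e=[14,27,5] → X
    (3,3)@(7, 7): e=[-10,53,3] → .
    (1,4)@(3, 9): e=[42,-11,15] → .
    (2,4)@(5, 9): e=[18,15,13] → X
    (3,4)@(7, 9): e=[-6,41,11] → .
    (2,5)@(5, 11): e=[22,3,21] → X
    (3,5)@(7, 11): e=[-2,29,19] → .
    (2,6)@(5, 13): e=[26,-9,29] → .
    (3,6)@(7, 13): e=[2,17,27] → X
    (3,7)@(7, 15): e=[6,5,35] → X
    (3,8)@(7, 17): e=[10,-7,43] → .
  covered (6 px):
    . . . .
    . . . .
    . . . .
    . X X .
    . . X .
    . . X .
    . . . X
    . . . X
    . . . .
    . . . .
    . . . .
    . . . .
T1:
  2·area = 52  (B↔C swapped to make it positive)
  edge (6, 2)→(8, 10): d=(2,8) right/bottom  bias=-1
  edge (8, 10)→(2, 12): d=(-6,2) right/bottom  bias=-1
  edge (2, 12)→(6, 2): d=(4,-10) top-left  bias=+0
    (2,2)@(5, 5): e=[14,36,2] → X
    (3,2)@(7, 5): e=[-2,32,22] → .
    (2,3)@(5, 7): e=[18,24,10] → X
    (3,3)@(7, 7): e=[2,20,30] → X
    (2,4)@(5, 9): e=[22,12,18] → X
    (1,5)@(3, 11): e=[42,4,6] → X
    (2,5)@(5, 11): e=[26,0,26] → .  [on edge]
    (3,5)@(7, 11): e=[10,-4,46] → .
    (1,6)@(3, 13): e=[46,-8,14] → .
  covered (6 px):
    . . . .
    . . . .
    . . X .
    . . X X
    . . X X
    . X . .
    . . . .
    . . . .
    . . . .
    . . . .
    . . . .
    . . . .
T2:
  2·area = 2  (B↔C swapped to make it positive)
  edge (5, 5)→(6, 6): d=(1,1) right/bottom  bias=-1
  edge (6, 6)→(4, 6): d=(-2,0) right/bottom  bias=-1
  edge (4, 6)→(5, 5): d=(1,-1) top-left  bias=+0
    (0,0)@(1, 1): e=[0,10,-8] → .  [on edge]
    (1,1)@(3, 3): e=[0,6,-4] → .  [on edge]
    (3,1)@(7, 3): e=[-4,6,0] → .  [on edge]
    (2,2)@(5, 5): e=[0,2,0] → .  [on edge]
    (1,3)@(3, 7): e=[4,-2,0] → .  [on edge]
    (3,3)@(7, 7): e=[0,-2,4] → .  [on edge]
    (0,4)@(1, 9): e=[8,-6,0] → .  [on edge]
  covered (0 px):
    . . . .
    . . . .
    . . . .
    . . . .
    . . . .
    . . . .
    . . . .
    . . . .
    . . . .
    . . . .
    . . . .
    . . . .
T3:
  2·area = 20  (B↔C swapped to make it positive)
  edge (2, 8)→(2, 18): d=(0,10) right/bottom  bias=-1
  edge (2, 18)→(0, 8): d=(-2,-10) top-left  bias=+0
  edge (0, 8)→(2, 8): d=(2,0) top-left  bias=+0
    (0,4)@(1, 9): e=[10,8,2] → X
    (1,4)@(3, 9): e=[-10,28,2] → .
    (0,5)@(1, 11): e=[10,4,6] → X
    (1,5)@(3, 11): e=[-10,24,6] → .
    (0,6)@(1, 13): e=[10,0,10] → X  [on edge]
    (1,6)@(3, 13): e=[-10,20,10] → .
    (0,7)@(1, 15): e=[10,-4,14] → .
    (1,11)@(3, 23): e=[-10,0,30] → .  [on edge]
  covered (3 px):
    . . . .
    . . . .
    . . . .
    . . . .
    X . . .
    X . . .
    X . . .
    . . . .
    . . . .
    . . . .
    . . . .
    . . . .

Answer: 15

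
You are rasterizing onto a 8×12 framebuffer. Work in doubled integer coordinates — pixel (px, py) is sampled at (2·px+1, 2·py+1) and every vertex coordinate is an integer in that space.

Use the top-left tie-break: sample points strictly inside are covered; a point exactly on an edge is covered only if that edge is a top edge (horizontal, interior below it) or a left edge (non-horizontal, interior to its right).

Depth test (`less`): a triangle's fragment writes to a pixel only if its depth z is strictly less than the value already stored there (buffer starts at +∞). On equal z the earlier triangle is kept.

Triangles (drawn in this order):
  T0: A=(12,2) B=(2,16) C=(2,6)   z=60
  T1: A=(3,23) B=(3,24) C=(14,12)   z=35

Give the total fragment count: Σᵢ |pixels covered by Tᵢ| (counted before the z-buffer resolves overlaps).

T0:
  2·area = 100
  edge (12, 2)→(2, 16): d=(-10,14) right/bottom  bias=-1
  edge (2, 16)→(2, 6): d=(0,-10) top-left  bias=+0
  edge (2, 6)→(12, 2): d=(10,-4) top-left  bias=+0
    (5,1)@(11, 3): e=[4,90,6] → X
    (6,1)@(13, 3): e=[-24,110,14] → .
    (2,2)@(5, 5): e=[68,30,2] → X
    (3,2)@(7, 5): e=[40,50,10] → X
    (4,2)@(9, 5): e=[12,70,18] → X
    (5,2)@(11, 5): e=[-16,90,26] → .
    (1,3)@(3, 7): e=[76,10,14] → X
    (4,3)@(9, 7): e=[-8,70,38] → .
    (1,4)@(3, 9): e=[56,10,34] → X
    (3,4)@(7, 9): e=[0,50,50] → .  [on edge]
    (1,5)@(3, 11): e=[36,10,54] → X
    (3,5)@(7, 11): e=[-20,50,70] → .
  covered (12 px):
    . . . . . . . .
    . . . . . X . .
    . . X X X . . .
    . X X X . . . .
    . X X . . . . .
    . X X . . . . .
    . X . . . . . .
    . . . . . . . .
    . . . . . . . .
    . . . . . . . .
    . . . . . . . .
    . . . . . . . .
T1:
  2·area = 11  (B↔C swapped to make it positive)
  edge (3, 23)→(14, 12): d=(11,-11) top-left  bias=+0
  edge (14, 12)→(3, 24): d=(-11,12) right/bottom  bias=-1
  edge (3, 24)→(3, 23): d=(0,-1) top-left  bias=+0
    (1,0)@(3, 1): e=[-242,253,0] → .  [on edge]
    (1,1)@(3, 3): e=[-220,231,0] → .  [on edge]
    (1,2)@(3, 5): e=[-198,209,0] → .  [on edge]
    (1,3)@(3, 7): e=[-176,187,0] → .  [on edge]
    (1,4)@(3, 9): e=[-154,165,0] → .  [on edge]
    (1,5)@(3, 11): e=[-132,143,0] → .  [on edge]
    (7,5)@(15, 11): e=[0,-1,12] → .  [on edge]
    (1,6)@(3, 13): e=[-110,121,0] → .  [on edge]
    (6,6)@(13, 13): e=[0,1,10] → X  [on edge]
    (7,6)@(15, 13): e=[22,-23,12] → .
    (1,7)@(3, 15): e=[-88,99,0] → .  [on edge]
    (5,7)@(11, 15): e=[0,3,8] → X  [on edge]
    (1,8)@(3, 17): e=[-66,77,0] → .  [on edge]
    (4,8)@(9, 17): e=[0,5,6] → X  [on edge]
    (1,9)@(3, 19): e=[-44,55,0] → .  [on edge]
    (3,9)@(7, 19): e=[0,7,4] → X  [on edge]
    (1,10)@(3, 21): e=[-22,33,0] → .  [on edge]
    (2,10)@(5, 21): e=[0,9,2] → X  [on edge]
    (1,11)@(3, 23): e=[0,11,0] → X  [on edge]
  covered (6 px):
    . . . . . . . .
    . . . . . . . .
    . . . . . . . .
    . . . . . . . .
    . . . . . . . .
    . . . . . . . .
    . . . . . . X .
    . . . . . X . .
    . . . . X . . .
    . . . X . . . .
    . . X . . . . .
    . X . . . . . .

Answer: 18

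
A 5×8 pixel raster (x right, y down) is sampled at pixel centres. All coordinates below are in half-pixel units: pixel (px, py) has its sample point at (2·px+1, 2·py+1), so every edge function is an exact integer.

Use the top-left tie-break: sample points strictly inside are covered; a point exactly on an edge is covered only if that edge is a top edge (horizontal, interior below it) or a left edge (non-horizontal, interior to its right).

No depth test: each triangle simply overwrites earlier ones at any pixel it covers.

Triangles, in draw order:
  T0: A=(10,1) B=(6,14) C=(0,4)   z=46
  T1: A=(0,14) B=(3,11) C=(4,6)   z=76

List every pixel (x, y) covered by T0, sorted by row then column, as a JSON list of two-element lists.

T0:
  2·area = 118
  edge (10, 1)→(6, 14): d=(-4,13) right/bottom  bias=-1
  edge (6, 14)→(0, 4): d=(-6,-10) top-left  bias=+0
  edge (0, 4)→(10, 1): d=(10,-3) top-left  bias=+0
    (2,1)@(5, 3): e=[57,56,5] → █
    (3,1)@(7, 3): e=[31,76,11] → █
    (4,1)@(9, 3): e=[5,96,17] → █
    (0,2)@(1, 5): e=[101,4,13] → █
    (1,2)@(3, 5): e=[75,24,19] → █
    (4,2)@(9, 5): e=[-3,84,37] → ·
    (0,3)@(1, 7): e=[93,-8,33] → ·
    (1,3)@(3, 7): e=[67,12,39] → █
    (4,3)@(9, 7): e=[-11,72,57] → ·
    (1,4)@(3, 9): e=[59,0,59] → █  [on edge]
    (4,4)@(9, 9): e=[-19,60,77] → ·
    (1,5)@(3, 11): e=[51,-12,79] → ·
  covered (14 px):
    · · · · ·
    · · █ █ █
    █ █ █ █ ·
    · █ █ █ ·
    · █ █ █ ·
    · · █ · ·
    · · · · ·
    · · · · ·
T1:
  2·area = 12  (B↔C swapped to make it positive)
  edge (0, 14)→(4, 6): d=(4,-8) top-left  bias=+0
  edge (4, 6)→(3, 11): d=(-1,5) right/bottom  bias=-1
  edge (3, 11)→(0, 14): d=(-3,3) right/bottom  bias=-1
    (2,0)@(5, 1): e=[-12,0,24] → ·  [on edge]
    (4,2)@(9, 5): e=[36,-24,0] → ·  [on edge]
    (3,3)@(7, 7): e=[28,-16,0] → ·  [on edge]
    (1,4)@(3, 9): e=[4,2,6] → █
    (2,4)@(5, 9): e=[20,-8,0] → ·  [on edge]
    (1,5)@(3, 11): e=[12,0,0] → ·  [on edge]
    (0,6)@(1, 13): e=[4,8,0] → ·  [on edge]
  covered (1 px):
    · · · · ·
    · · · · ·
    · · · · ·
    · · · · ·
    · █ · · ·
    · · · · ·
    · · · · ·
    · · · · ·

Final: [[2,1],[3,1],[4,1],[0,2],[1,2],[2,2],[3,2],[1,3],[2,3],[3,3],[1,4],[2,4],[3,4],[2,5]]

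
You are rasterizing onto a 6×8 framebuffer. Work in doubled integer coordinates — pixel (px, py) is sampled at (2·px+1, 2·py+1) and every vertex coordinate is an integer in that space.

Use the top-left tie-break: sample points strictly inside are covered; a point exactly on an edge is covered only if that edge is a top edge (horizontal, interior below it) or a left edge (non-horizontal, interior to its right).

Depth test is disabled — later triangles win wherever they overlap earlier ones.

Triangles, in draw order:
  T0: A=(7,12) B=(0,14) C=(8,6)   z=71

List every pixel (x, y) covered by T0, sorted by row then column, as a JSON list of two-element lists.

T0:
  2·area = 40
  edge (7, 12)→(0, 14): d=(-7,2) right/bottom  bias=-1
  edge (0, 14)→(8, 6): d=(8,-8) top-left  bias=+0
  edge (8, 6)→(7, 12): d=(-1,6) right/bottom  bias=-1
    (5,1)@(11, 3): e=[55,0,-15] → ·  [on edge]
    (4,2)@(9, 5): e=[45,0,-5] → ·  [on edge]
    (3,3)@(7, 7): e=[35,0,5] → █  [on edge]
    (4,3)@(9, 7): e=[31,16,-7] → ·
    (2,4)@(5, 9): e=[25,0,15] → █  [on edge]
    (4,4)@(9, 9): e=[17,32,-9] → ·
    (1,5)@(3, 11): e=[15,0,25] → █  [on edge]
    (4,5)@(9, 11): e=[3,48,-11] → ·
    (0,6)@(1, 13): e=[5,0,35] → █  [on edge]
    (2,6)@(5, 13): e=[-3,32,11] → ·
    (3,6)@(7, 13): e=[-7,48,-1] → ·
    (0,7)@(1, 15): e=[-9,16,33] → ·
  covered (8 px):
    · · · · · ·
    · · · · · ·
    · · · · · ·
    · · · █ · ·
    · · █ █ · ·
    · █ █ █ · ·
    █ █ · · · ·
    · · · · · ·

Final: [[3,3],[2,4],[3,4],[1,5],[2,5],[3,5],[0,6],[1,6]]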